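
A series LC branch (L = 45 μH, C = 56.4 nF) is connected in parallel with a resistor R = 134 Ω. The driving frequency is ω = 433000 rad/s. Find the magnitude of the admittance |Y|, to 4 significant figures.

47.19 mS

X_L = ωL = 19.49 Ω
X_C = 1/(ωC) = 40.95 Ω
Branch 1: Z₁ = R = 134.0 Ω
Branch 2 (series LC): Z₂ = j(X_L − X_C) = −j21.46 Ω
Parallel: Z = Z₁Z₂/(Z₁+Z₂), |Z| = 21.19 Ω, ∠Z = -80.90°
|Y| = 1/|Z| = 47.19 mS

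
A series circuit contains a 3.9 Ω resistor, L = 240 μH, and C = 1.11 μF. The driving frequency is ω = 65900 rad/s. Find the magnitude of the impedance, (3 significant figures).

4.45 Ω

X_L = ωL = 15.8 Ω
X_C = 1/(ωC) = 13.7 Ω
Net reactance X = X_L − X_C = 2.15 Ω
Z = 3.90 + j2.15 Ω
|Z| = √(3.90² + 2.15²) = 4.45 Ω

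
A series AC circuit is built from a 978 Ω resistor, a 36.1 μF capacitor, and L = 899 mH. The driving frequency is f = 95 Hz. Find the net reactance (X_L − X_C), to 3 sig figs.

490 Ω

ω = 2πf = 596.9 rad/s
X_L = ωL = 537 Ω
X_C = 1/(ωC) = 46.4 Ω
X = 537 − 46.4 = 490 Ω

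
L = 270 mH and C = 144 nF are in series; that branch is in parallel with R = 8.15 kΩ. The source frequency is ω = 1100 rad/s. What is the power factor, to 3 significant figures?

0.594

X_L = ωL = 297 Ω
X_C = 1/(ωC) = 6310 Ω
Branch 1: Z₁ = R = 8150 Ω
Branch 2 (series LC): Z₂ = j(X_L − X_C) = −j6020 Ω
Parallel: Z = Z₁Z₂/(Z₁+Z₂), |Z| = 4840 Ω, ∠Z = -53.6°
cos φ = cos(-53.6°) = 0.594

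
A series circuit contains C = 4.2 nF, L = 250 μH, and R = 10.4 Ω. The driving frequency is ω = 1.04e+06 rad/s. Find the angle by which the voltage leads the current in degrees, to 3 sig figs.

X_L = ωL = 260 Ω
X_C = 1/(ωC) = 229 Ω
Net reactance X = X_L − X_C = 31.1 Ω
Z = 10.4 + j31.1 Ω
|Z| = √(10.4² + 31.1²) = 32.8 Ω
∠Z = arctan(31.1/10.4) = 71.5°

71.5°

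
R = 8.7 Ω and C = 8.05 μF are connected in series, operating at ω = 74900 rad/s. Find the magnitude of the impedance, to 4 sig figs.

X_C = 1/(ωC) = 1.659 Ω
Z = 8.700 − j1.659 Ω
|Z| = √(8.700² + 1.659²) = 8.857 Ω

8.857 Ω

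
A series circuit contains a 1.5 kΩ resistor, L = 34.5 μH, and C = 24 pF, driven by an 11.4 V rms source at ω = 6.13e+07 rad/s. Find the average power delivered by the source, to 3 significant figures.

45.2 mW

X_L = ωL = 2110 Ω
X_C = 1/(ωC) = 680 Ω
Net reactance X = X_L − X_C = 1440 Ω
Z = 1500 + j1440 Ω
|Z| = √(1500² + 1440²) = 2080 Ω
∠Z = arctan(1440/1500) = 43.7°
I = V/|Z| = 5.49 mA
P = VI cos φ = 11.4 × 0.00549 × cos(43.7°) = 45.2 mW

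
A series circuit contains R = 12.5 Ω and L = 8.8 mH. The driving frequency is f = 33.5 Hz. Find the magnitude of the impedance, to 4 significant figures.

ω = 2πf = 210.5 rad/s
X_L = ωL = 1.852 Ω
Z = 12.50 + j1.852 Ω
|Z| = √(12.50² + 1.852²) = 12.64 Ω

12.64 Ω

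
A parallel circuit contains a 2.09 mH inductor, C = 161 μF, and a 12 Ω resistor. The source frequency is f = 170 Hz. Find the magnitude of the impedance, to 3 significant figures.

ω = 2πf = 1068 rad/s
X_L = ωL = 2.23 Ω
X_C = 1/(ωC) = 5.81 Ω
Parallel: admittances add. Y = 1/R + 1/(jωL) + jωC
Y = (0.0833 − j0.276) S
|Y| = 0.288 S → |Z| = 1/|Y| = 3.47 Ω, ∠Z = −∠Y = 73.2°

3.47 Ω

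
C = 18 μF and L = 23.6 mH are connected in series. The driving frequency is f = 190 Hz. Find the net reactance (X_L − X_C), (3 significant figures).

-18.4 Ω

ω = 2πf = 1194 rad/s
X_L = ωL = 28.2 Ω
X_C = 1/(ωC) = 46.5 Ω
X = 28.2 − 46.5 = -18.4 Ω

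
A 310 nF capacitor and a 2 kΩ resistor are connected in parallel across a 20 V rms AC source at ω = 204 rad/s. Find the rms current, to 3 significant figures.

10.1 mA

X_C = 1/(ωC) = 15800 Ω
Parallel: admittances add. Y = 1/R + jωC
Y = (0.000500 + j6.32e-05) S
|Y| = 0.000504 S → |Z| = 1/|Y| = 1980 Ω, ∠Z = −∠Y = -7.21°
I = V/|Z| = 20/1980 = 10.1 mA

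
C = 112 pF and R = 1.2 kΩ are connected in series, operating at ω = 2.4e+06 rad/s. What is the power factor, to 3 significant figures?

0.307

X_C = 1/(ωC) = 3720 Ω
Z = 1200 − j3720 Ω
|Z| = √(1200² + 3720²) = 3910 Ω
∠Z = arctan(-3720/1200) = -72.1°
cos φ = cos(-72.1°) = 0.307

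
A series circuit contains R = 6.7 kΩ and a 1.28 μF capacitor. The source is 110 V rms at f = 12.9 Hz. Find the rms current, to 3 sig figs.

9.37 mA

ω = 2πf = 81.05 rad/s
X_C = 1/(ωC) = 9640 Ω
Z = 6700 − j9640 Ω
|Z| = √(6700² + 9640²) = 11700 Ω
I = V/|Z| = 110/11700 = 9.37 mA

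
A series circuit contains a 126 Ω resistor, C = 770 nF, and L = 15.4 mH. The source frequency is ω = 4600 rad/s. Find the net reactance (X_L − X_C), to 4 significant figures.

-211.5 Ω

X_L = ωL = 70.84 Ω
X_C = 1/(ωC) = 282.3 Ω
X = 70.84 − 282.3 = -211.5 Ω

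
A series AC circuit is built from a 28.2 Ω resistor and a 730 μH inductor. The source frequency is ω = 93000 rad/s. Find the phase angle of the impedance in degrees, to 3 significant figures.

67.4°

X_L = ωL = 67.9 Ω
Z = 28.2 + j67.9 Ω
|Z| = √(28.2² + 67.9²) = 73.5 Ω
∠Z = arctan(67.9/28.2) = 67.4°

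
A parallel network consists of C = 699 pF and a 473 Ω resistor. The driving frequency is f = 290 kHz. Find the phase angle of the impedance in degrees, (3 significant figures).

-31.1°

ω = 2πf = 1.822e+06 rad/s
X_C = 1/(ωC) = 785 Ω
Parallel: admittances add. Y = 1/R + jωC
Y = (0.00211 + j0.00127) S
|Y| = 0.00247 S → |Z| = 1/|Y| = 405 Ω, ∠Z = −∠Y = -31.1°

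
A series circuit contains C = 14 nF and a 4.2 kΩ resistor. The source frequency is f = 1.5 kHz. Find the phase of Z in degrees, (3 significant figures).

ω = 2πf = 9425 rad/s
X_C = 1/(ωC) = 7580 Ω
Z = 4200 − j7580 Ω
|Z| = √(4200² + 7580²) = 8660 Ω
∠Z = arctan(-7580/4200) = -61.0°

-61.0°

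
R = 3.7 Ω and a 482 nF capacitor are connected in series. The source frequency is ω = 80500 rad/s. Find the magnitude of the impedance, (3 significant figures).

26.0 Ω

X_C = 1/(ωC) = 25.8 Ω
Z = 3.70 − j25.8 Ω
|Z| = √(3.70² + 25.8²) = 26.0 Ω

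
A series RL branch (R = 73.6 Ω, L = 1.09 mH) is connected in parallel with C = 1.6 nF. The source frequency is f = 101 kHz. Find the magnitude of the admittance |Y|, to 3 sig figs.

ω = 2πf = 634600 rad/s
X_L = ωL = 692 Ω
X_C = 1/(ωC) = 985 Ω
Branch 1 (R+jX_L): Z₁ = 73.6 + j692 Ω, |Z₁| = 696 Ω
Branch 2 (−jX_C): Z₂ = −j985 Ω
Parallel: Z = Z₁Z₂/(Z₁+Z₂), |Z| = 2270 Ω, ∠Z = 69.8°
|Y| = 1/|Z| = 441 μS

441 μS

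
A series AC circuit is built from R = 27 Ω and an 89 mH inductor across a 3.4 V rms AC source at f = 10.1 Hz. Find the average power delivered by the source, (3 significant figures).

ω = 2πf = 63.46 rad/s
X_L = ωL = 5.65 Ω
Z = 27.0 + j5.65 Ω
|Z| = √(27.0² + 5.65²) = 27.6 Ω
∠Z = arctan(5.65/27.0) = 11.8°
I = V/|Z| = 123 mA
P = VI cos φ = 3.4 × 0.123 × cos(11.8°) = 410 mW

410 mW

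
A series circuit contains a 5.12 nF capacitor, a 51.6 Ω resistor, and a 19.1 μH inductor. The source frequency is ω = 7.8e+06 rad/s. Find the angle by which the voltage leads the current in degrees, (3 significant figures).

X_L = ωL = 149 Ω
X_C = 1/(ωC) = 25.0 Ω
Net reactance X = X_L − X_C = 124 Ω
Z = 51.6 + j124 Ω
|Z| = √(51.6² + 124²) = 134 Ω
∠Z = arctan(124/51.6) = 67.4°

67.4°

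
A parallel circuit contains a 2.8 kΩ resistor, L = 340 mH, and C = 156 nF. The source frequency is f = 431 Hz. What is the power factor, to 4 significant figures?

0.4739

ω = 2πf = 2708 rad/s
X_L = ωL = 920.7 Ω
X_C = 1/(ωC) = 2367 Ω
Parallel: admittances add. Y = 1/R + 1/(jωL) + jωC
Y = (0.0003571 − j0.0006636) S
|Y| = 0.0007536 S → |Z| = 1/|Y| = 1327 Ω, ∠Z = −∠Y = 61.71°
cos φ = cos(61.71°) = 0.4739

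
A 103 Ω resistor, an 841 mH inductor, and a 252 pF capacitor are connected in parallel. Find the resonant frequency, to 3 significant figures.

10.9 kHz

ω₀ = 1/√(LC) = 1/√(0.841 × 2.52e-10) = 68690 rad/s
f₀ = ω₀/(2π) = 10.9 kHz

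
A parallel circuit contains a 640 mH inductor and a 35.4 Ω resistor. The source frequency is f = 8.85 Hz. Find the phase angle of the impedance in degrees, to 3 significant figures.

44.8°

ω = 2πf = 55.61 rad/s
X_L = ωL = 35.6 Ω
Parallel: admittances add. Y = 1/R + 1/(jωL)
Y = (0.0282 − j0.0281) S
|Y| = 0.0398 S → |Z| = 1/|Y| = 25.1 Ω, ∠Z = −∠Y = 44.8°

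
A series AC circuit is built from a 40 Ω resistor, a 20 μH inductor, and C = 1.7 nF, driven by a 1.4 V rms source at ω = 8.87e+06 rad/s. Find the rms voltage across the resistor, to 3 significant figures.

X_L = ωL = 177 Ω
X_C = 1/(ωC) = 66.3 Ω
Net reactance X = X_L − X_C = 111 Ω
Z = 40.0 + j111 Ω
|Z| = √(40.0² + 111²) = 118 Ω
I = V/|Z| = 11.9 mA
V_R = I·|Z_R| = 0.0119 × 40.0 = 0.474 V

0.474 V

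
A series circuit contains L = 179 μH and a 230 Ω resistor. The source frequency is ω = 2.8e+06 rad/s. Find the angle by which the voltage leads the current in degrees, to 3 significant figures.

X_L = ωL = 501 Ω
Z = 230 + j501 Ω
|Z| = √(230² + 501²) = 551 Ω
∠Z = arctan(501/230) = 65.3°

65.3°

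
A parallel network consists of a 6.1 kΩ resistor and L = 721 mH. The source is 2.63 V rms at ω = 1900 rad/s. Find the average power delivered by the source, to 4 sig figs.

1.134 mW

X_L = ωL = 1370 Ω
Parallel: admittances add. Y = 1/R + 1/(jωL)
Y = (0.0001639 − j0.0007300) S
|Y| = 0.0007482 S → |Z| = 1/|Y| = 1337 Ω, ∠Z = −∠Y = 77.34°
I = V/|Z| = 1.968 mA
P = VI cos φ = 2.63 × 0.001968 × cos(77.34°) = 1.134 mW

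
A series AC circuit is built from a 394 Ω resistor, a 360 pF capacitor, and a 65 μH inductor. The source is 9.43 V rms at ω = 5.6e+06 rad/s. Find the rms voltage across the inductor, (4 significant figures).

X_L = ωL = 364.0 Ω
X_C = 1/(ωC) = 496.0 Ω
Net reactance X = X_L − X_C = -132.0 Ω
Z = 394.0 − j132.0 Ω
|Z| = √(394.0² + 132.0²) = 415.5 Ω
I = V/|Z| = 22.69 mA
V_L = I·|Z_L| = 0.02269 × 364.0 = 8.261 V

8.261 V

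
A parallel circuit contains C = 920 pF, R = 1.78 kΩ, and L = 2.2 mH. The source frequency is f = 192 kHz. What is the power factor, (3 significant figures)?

0.608

ω = 2πf = 1.206e+06 rad/s
X_L = ωL = 2650 Ω
X_C = 1/(ωC) = 901 Ω
Parallel: admittances add. Y = 1/R + 1/(jωL) + jωC
Y = (0.000562 + j0.000733) S
|Y| = 0.000924 S → |Z| = 1/|Y| = 1080 Ω, ∠Z = −∠Y = -52.5°
cos φ = cos(-52.5°) = 0.608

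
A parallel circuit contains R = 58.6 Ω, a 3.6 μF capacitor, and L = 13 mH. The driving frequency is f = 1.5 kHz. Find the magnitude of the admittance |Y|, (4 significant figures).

ω = 2πf = 9425 rad/s
X_L = ωL = 122.5 Ω
X_C = 1/(ωC) = 29.47 Ω
Parallel: admittances add. Y = 1/R + 1/(jωL) + jωC
Y = (0.01706 + j0.02577) S
|Y| = 0.03091 S → |Z| = 1/|Y| = 32.36 Ω, ∠Z = −∠Y = -56.48°

30.91 mS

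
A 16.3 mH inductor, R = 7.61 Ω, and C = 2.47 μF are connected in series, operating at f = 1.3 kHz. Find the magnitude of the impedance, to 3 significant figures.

ω = 2πf = 8168 rad/s
X_L = ωL = 133 Ω
X_C = 1/(ωC) = 49.6 Ω
Net reactance X = X_L − X_C = 83.6 Ω
Z = 7.61 + j83.6 Ω
|Z| = √(7.61² + 83.6²) = 83.9 Ω

83.9 Ω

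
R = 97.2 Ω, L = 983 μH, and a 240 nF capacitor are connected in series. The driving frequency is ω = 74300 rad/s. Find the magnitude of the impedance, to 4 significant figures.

98.67 Ω

X_L = ωL = 73.04 Ω
X_C = 1/(ωC) = 56.08 Ω
Net reactance X = X_L − X_C = 16.96 Ω
Z = 97.20 + j16.96 Ω
|Z| = √(97.20² + 16.96²) = 98.67 Ω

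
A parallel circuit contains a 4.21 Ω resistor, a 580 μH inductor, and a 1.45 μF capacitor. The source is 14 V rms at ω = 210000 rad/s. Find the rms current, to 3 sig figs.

5.32 A

X_L = ωL = 122 Ω
X_C = 1/(ωC) = 3.28 Ω
Parallel: admittances add. Y = 1/R + 1/(jωL) + jωC
Y = (0.238 + j0.296) S
|Y| = 0.380 S → |Z| = 1/|Y| = 2.63 Ω, ∠Z = −∠Y = -51.3°
I = V/|Z| = 14/2.63 = 5.32 A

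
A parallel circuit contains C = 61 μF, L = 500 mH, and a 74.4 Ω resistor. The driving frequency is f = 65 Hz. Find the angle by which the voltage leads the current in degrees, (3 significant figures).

ω = 2πf = 408.4 rad/s
X_L = ωL = 204 Ω
X_C = 1/(ωC) = 40.1 Ω
Parallel: admittances add. Y = 1/R + 1/(jωL) + jωC
Y = (0.0134 + j0.0200) S
|Y| = 0.0241 S → |Z| = 1/|Y| = 41.5 Ω, ∠Z = −∠Y = -56.1°

-56.1°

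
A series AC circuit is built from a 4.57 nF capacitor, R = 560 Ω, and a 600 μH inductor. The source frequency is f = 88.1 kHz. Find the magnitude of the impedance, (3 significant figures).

ω = 2πf = 553500 rad/s
X_L = ωL = 332 Ω
X_C = 1/(ωC) = 395 Ω
Net reactance X = X_L − X_C = -63.2 Ω
Z = 560 − j63.2 Ω
|Z| = √(560² + 63.2²) = 564 Ω

564 Ω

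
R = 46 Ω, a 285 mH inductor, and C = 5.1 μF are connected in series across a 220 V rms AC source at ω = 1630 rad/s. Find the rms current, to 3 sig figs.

633 mA

X_L = ωL = 465 Ω
X_C = 1/(ωC) = 120 Ω
Net reactance X = X_L − X_C = 344 Ω
Z = 46.0 + j344 Ω
|Z| = √(46.0² + 344²) = 347 Ω
I = V/|Z| = 220/347 = 633 mA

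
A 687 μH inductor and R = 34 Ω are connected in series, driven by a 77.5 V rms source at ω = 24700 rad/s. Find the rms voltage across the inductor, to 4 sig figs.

X_L = ωL = 16.97 Ω
Z = 34.00 + j16.97 Ω
|Z| = √(34.00² + 16.97²) = 38.00 Ω
I = V/|Z| = 2.040 A
V_L = I·|Z_L| = 2.040 × 16.97 = 34.61 V

34.61 V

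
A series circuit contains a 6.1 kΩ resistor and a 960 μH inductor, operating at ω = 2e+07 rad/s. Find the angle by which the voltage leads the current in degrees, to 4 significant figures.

X_L = ωL = 19200 Ω
Z = 6100 + j19200 Ω
|Z| = √(6100² + 19200²) = 20150 Ω
∠Z = arctan(19200/6100) = 72.37°

72.37°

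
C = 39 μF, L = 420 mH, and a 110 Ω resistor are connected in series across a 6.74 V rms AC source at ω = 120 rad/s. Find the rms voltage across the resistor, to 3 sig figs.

3.77 V

X_L = ωL = 50.4 Ω
X_C = 1/(ωC) = 214 Ω
Net reactance X = X_L − X_C = -163 Ω
Z = 110 − j163 Ω
|Z| = √(110² + 163²) = 197 Ω
I = V/|Z| = 34.2 mA
V_R = I·|Z_R| = 0.0342 × 110 = 3.77 V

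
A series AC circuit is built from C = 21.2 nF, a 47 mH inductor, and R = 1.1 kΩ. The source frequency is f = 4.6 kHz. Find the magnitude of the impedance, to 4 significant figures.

1134 Ω

ω = 2πf = 28900 rad/s
X_L = ωL = 1358 Ω
X_C = 1/(ωC) = 1632 Ω
Net reactance X = X_L − X_C = -273.6 Ω
Z = 1100 − j273.6 Ω
|Z| = √(1100² + 273.6²) = 1134 Ω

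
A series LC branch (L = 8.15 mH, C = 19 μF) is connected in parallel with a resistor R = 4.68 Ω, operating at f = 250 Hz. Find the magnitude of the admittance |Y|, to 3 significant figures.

219 mS

ω = 2πf = 1571 rad/s
X_L = ωL = 12.8 Ω
X_C = 1/(ωC) = 33.5 Ω
Branch 1: Z₁ = R = 4.68 Ω
Branch 2 (series LC): Z₂ = j(X_L − X_C) = −j20.7 Ω
Parallel: Z = Z₁Z₂/(Z₁+Z₂), |Z| = 4.56 Ω, ∠Z = -12.7°
|Y| = 1/|Z| = 219 mS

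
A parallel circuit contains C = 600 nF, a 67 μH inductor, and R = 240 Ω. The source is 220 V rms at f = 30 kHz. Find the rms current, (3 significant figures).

ω = 2πf = 188500 rad/s
X_L = ωL = 12.6 Ω
X_C = 1/(ωC) = 8.84 Ω
Parallel: admittances add. Y = 1/R + 1/(jωL) + jωC
Y = (0.00417 + j0.0339) S
|Y| = 0.0342 S → |Z| = 1/|Y| = 29.3 Ω, ∠Z = −∠Y = -83.0°
I = V/|Z| = 220/29.3 = 7.52 A

7.52 A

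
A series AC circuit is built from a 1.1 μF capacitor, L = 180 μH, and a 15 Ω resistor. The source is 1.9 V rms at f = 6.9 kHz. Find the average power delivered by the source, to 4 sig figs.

135.9 mW

ω = 2πf = 43350 rad/s
X_L = ωL = 7.804 Ω
X_C = 1/(ωC) = 20.97 Ω
Net reactance X = X_L − X_C = -13.17 Ω
Z = 15.00 − j13.17 Ω
|Z| = √(15.00² + 13.17²) = 19.96 Ω
∠Z = arctan(-13.17/15.00) = -41.27°
I = V/|Z| = 95.20 mA
P = VI cos φ = 1.9 × 0.09520 × cos(-41.27°) = 135.9 mW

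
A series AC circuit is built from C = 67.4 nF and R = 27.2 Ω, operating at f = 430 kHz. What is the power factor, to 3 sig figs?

0.980

ω = 2πf = 2.702e+06 rad/s
X_C = 1/(ωC) = 5.49 Ω
Z = 27.2 − j5.49 Ω
|Z| = √(27.2² + 5.49²) = 27.7 Ω
∠Z = arctan(-5.49/27.2) = -11.4°
cos φ = cos(-11.4°) = 0.980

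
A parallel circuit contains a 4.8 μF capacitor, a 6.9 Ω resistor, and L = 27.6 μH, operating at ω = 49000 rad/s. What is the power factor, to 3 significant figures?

X_L = ωL = 1.35 Ω
X_C = 1/(ωC) = 4.25 Ω
Parallel: admittances add. Y = 1/R + 1/(jωL) + jωC
Y = (0.145 − j0.504) S
|Y| = 0.525 S → |Z| = 1/|Y| = 1.91 Ω, ∠Z = −∠Y = 74.0°
cos φ = cos(74.0°) = 0.276

0.276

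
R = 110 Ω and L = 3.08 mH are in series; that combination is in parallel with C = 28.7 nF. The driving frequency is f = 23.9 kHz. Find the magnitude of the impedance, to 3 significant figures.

ω = 2πf = 150200 rad/s
X_L = ωL = 463 Ω
X_C = 1/(ωC) = 232 Ω
Branch 1 (R+jX_L): Z₁ = 110 + j463 Ω, |Z₁| = 475 Ω
Branch 2 (−jX_C): Z₂ = −j232 Ω
Parallel: Z = Z₁Z₂/(Z₁+Z₂), |Z| = 432 Ω, ∠Z = -77.9°

432 Ω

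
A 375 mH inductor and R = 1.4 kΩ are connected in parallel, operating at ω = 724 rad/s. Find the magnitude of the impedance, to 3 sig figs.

X_L = ωL = 272 Ω
Parallel: admittances add. Y = 1/R + 1/(jωL)
Y = (0.000714 − j0.00368) S
|Y| = 0.00375 S → |Z| = 1/|Y| = 267 Ω, ∠Z = −∠Y = 79.0°

267 Ω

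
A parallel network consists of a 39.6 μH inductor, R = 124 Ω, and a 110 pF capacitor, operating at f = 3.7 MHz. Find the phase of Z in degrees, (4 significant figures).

ω = 2πf = 2.325e+07 rad/s
X_L = ωL = 920.6 Ω
X_C = 1/(ωC) = 391.0 Ω
Parallel: admittances add. Y = 1/R + 1/(jωL) + jωC
Y = (0.008065 + j0.001471) S
|Y| = 0.008198 S → |Z| = 1/|Y| = 122.0 Ω, ∠Z = −∠Y = -10.34°

-10.34°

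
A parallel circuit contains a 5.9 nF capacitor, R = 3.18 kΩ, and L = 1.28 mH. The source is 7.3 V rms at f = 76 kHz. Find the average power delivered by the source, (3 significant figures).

ω = 2πf = 477500 rad/s
X_L = ωL = 611 Ω
X_C = 1/(ωC) = 355 Ω
Parallel: admittances add. Y = 1/R + 1/(jωL) + jωC
Y = (0.000314 + j0.00118) S
|Y| = 0.00122 S → |Z| = 1/|Y| = 818 Ω, ∠Z = −∠Y = -75.1°
I = V/|Z| = 8.92 mA
P = VI cos φ = 7.3 × 0.00892 × cos(-75.1°) = 16.8 mW

16.8 mW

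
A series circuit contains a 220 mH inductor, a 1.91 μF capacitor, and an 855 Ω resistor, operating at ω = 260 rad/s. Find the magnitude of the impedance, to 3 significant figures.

X_L = ωL = 57.2 Ω
X_C = 1/(ωC) = 2010 Ω
Net reactance X = X_L − X_C = -1960 Ω
Z = 855 − j1960 Ω
|Z| = √(855² + 1960²) = 2140 Ω

2140 Ω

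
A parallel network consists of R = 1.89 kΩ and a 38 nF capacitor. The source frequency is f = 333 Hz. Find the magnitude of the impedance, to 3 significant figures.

ω = 2πf = 2092 rad/s
X_C = 1/(ωC) = 12600 Ω
Parallel: admittances add. Y = 1/R + jωC
Y = (0.000529 + j7.95e-05) S
|Y| = 0.000535 S → |Z| = 1/|Y| = 1870 Ω, ∠Z = −∠Y = -8.55°

1870 Ω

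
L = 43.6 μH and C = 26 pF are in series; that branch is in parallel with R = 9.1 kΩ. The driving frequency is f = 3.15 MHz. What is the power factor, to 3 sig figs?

0.118

ω = 2πf = 1.979e+07 rad/s
X_L = ωL = 863 Ω
X_C = 1/(ωC) = 1940 Ω
Branch 1: Z₁ = R = 9100 Ω
Branch 2 (series LC): Z₂ = j(X_L − X_C) = −j1080 Ω
Parallel: Z = Z₁Z₂/(Z₁+Z₂), |Z| = 1070 Ω, ∠Z = -83.2°
cos φ = cos(-83.2°) = 0.118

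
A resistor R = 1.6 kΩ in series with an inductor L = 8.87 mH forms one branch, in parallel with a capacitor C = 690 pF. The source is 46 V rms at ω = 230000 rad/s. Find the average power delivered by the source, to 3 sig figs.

504 mW

X_L = ωL = 2040 Ω
X_C = 1/(ωC) = 6300 Ω
Branch 1 (R+jX_L): Z₁ = 1600 + j2040 Ω, |Z₁| = 2590 Ω
Branch 2 (−jX_C): Z₂ = −j6300 Ω
Parallel: Z = Z₁Z₂/(Z₁+Z₂), |Z| = 3590 Ω, ∠Z = 31.3°
I = V/|Z| = 12.8 mA
P = VI cos φ = 46 × 0.0128 × cos(31.3°) = 504 mW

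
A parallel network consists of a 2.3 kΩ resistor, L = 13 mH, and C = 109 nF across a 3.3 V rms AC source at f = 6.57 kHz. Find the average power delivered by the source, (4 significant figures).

4.735 mW

ω = 2πf = 41280 rad/s
X_L = ωL = 536.6 Ω
X_C = 1/(ωC) = 222.2 Ω
Parallel: admittances add. Y = 1/R + 1/(jωL) + jωC
Y = (0.0004348 + j0.002636) S
|Y| = 0.002672 S → |Z| = 1/|Y| = 374.3 Ω, ∠Z = −∠Y = -80.63°
I = V/|Z| = 8.817 mA
P = VI cos φ = 3.3 × 0.008817 × cos(-80.63°) = 4.735 mW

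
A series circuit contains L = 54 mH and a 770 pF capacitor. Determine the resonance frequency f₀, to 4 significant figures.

ω₀ = 1/√(LC) = 1/√(0.054 × 7.7e-10) = 155100 rad/s
f₀ = ω₀/(2π) = 24.68 kHz

24.68 kHz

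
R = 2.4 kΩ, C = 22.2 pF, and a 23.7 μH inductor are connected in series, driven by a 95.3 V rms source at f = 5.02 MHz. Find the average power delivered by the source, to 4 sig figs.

3.503 W

ω = 2πf = 3.154e+07 rad/s
X_L = ωL = 747.5 Ω
X_C = 1/(ωC) = 1428 Ω
Net reactance X = X_L − X_C = -680.6 Ω
Z = 2400 − j680.6 Ω
|Z| = √(2400² + 680.6²) = 2495 Ω
∠Z = arctan(-680.6/2400) = -15.83°
I = V/|Z| = 38.20 mA
P = VI cos φ = 95.3 × 0.03820 × cos(-15.83°) = 3.503 W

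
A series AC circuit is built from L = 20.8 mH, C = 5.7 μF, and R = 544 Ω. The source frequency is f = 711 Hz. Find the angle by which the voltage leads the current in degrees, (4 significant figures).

ω = 2πf = 4467 rad/s
X_L = ωL = 92.92 Ω
X_C = 1/(ωC) = 39.27 Ω
Net reactance X = X_L − X_C = 53.65 Ω
Z = 544.0 + j53.65 Ω
|Z| = √(544.0² + 53.65²) = 546.6 Ω
∠Z = arctan(53.65/544.0) = 5.632°

5.632°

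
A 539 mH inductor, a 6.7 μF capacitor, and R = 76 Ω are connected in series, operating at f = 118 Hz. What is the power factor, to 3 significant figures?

0.358

ω = 2πf = 741.4 rad/s
X_L = ωL = 400 Ω
X_C = 1/(ωC) = 201 Ω
Net reactance X = X_L − X_C = 198 Ω
Z = 76.0 + j198 Ω
|Z| = √(76.0² + 198²) = 212 Ω
∠Z = arctan(198/76.0) = 69.0°
cos φ = cos(69.0°) = 0.358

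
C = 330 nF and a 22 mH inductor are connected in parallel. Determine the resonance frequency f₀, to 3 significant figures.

ω₀ = 1/√(LC) = 1/√(0.022 × 3.3e-07) = 11740 rad/s
f₀ = ω₀/(2π) = 1.87 kHz

1.87 kHz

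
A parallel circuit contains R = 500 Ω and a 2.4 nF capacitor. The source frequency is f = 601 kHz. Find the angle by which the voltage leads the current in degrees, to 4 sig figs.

ω = 2πf = 3.776e+06 rad/s
X_C = 1/(ωC) = 110.3 Ω
Parallel: admittances add. Y = 1/R + jωC
Y = (0.002000 + j0.009063) S
|Y| = 0.009281 S → |Z| = 1/|Y| = 107.7 Ω, ∠Z = −∠Y = -77.56°

-77.56°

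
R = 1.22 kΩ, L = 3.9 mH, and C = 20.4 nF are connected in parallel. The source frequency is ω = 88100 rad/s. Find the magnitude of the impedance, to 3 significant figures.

X_L = ωL = 344 Ω
X_C = 1/(ωC) = 556 Ω
Parallel: admittances add. Y = 1/R + 1/(jωL) + jωC
Y = (0.000820 − j0.00111) S
|Y| = 0.00138 S → |Z| = 1/|Y| = 723 Ω, ∠Z = −∠Y = 53.6°

723 Ω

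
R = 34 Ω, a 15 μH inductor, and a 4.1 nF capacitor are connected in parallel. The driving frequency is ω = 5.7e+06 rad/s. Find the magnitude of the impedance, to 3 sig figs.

31.6 Ω

X_L = ωL = 85.5 Ω
X_C = 1/(ωC) = 42.8 Ω
Parallel: admittances add. Y = 1/R + 1/(jωL) + jωC
Y = (0.0294 + j0.0117) S
|Y| = 0.0316 S → |Z| = 1/|Y| = 31.6 Ω, ∠Z = −∠Y = -21.6°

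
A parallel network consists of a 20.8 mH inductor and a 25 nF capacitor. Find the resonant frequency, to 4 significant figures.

ω₀ = 1/√(LC) = 1/√(0.0208 × 2.5e-08) = 43850 rad/s
f₀ = ω₀/(2π) = 6.979 kHz

6.979 kHz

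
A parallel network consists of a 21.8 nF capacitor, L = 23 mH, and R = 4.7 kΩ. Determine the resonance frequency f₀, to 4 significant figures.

7.108 kHz

ω₀ = 1/√(LC) = 1/√(0.023 × 2.18e-08) = 44660 rad/s
f₀ = ω₀/(2π) = 7.108 kHz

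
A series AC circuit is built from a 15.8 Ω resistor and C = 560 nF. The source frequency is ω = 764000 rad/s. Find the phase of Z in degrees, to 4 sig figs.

-8.415°

X_C = 1/(ωC) = 2.337 Ω
Z = 15.80 − j2.337 Ω
|Z| = √(15.80² + 2.337²) = 15.97 Ω
∠Z = arctan(-2.337/15.80) = -8.415°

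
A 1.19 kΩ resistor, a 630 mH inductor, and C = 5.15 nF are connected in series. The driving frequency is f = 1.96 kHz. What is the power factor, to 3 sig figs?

ω = 2πf = 12320 rad/s
X_L = ωL = 7760 Ω
X_C = 1/(ωC) = 15800 Ω
Net reactance X = X_L − X_C = -8010 Ω
Z = 1190 − j8010 Ω
|Z| = √(1190² + 8010²) = 8100 Ω
∠Z = arctan(-8010/1190) = -81.5°
cos φ = cos(-81.5°) = 0.147

0.147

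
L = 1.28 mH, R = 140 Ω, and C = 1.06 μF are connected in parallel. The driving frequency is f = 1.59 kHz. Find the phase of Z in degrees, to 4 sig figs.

83.97°

ω = 2πf = 9990 rad/s
X_L = ωL = 12.79 Ω
X_C = 1/(ωC) = 94.43 Ω
Parallel: admittances add. Y = 1/R + 1/(jωL) + jωC
Y = (0.007143 − j0.06761) S
|Y| = 0.06799 S → |Z| = 1/|Y| = 14.71 Ω, ∠Z = −∠Y = 83.97°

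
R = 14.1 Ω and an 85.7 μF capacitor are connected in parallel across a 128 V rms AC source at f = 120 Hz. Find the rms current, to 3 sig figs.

12.3 A

ω = 2πf = 754.0 rad/s
X_C = 1/(ωC) = 15.5 Ω
Parallel: admittances add. Y = 1/R + jωC
Y = (0.0709 + j0.0646) S
|Y| = 0.0959 S → |Z| = 1/|Y| = 10.4 Ω, ∠Z = −∠Y = -42.3°
I = V/|Z| = 128/10.4 = 12.3 A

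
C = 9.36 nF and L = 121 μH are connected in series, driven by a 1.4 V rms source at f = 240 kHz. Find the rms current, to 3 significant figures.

ω = 2πf = 1.508e+06 rad/s
X_L = ωL = 182 Ω
X_C = 1/(ωC) = 70.8 Ω
Net reactance X = X_L − X_C = 112 Ω
Z = j112 Ω
|Z| = √(0² + 112²) = 112 Ω
I = V/|Z| = 1.4/112 = 12.5 mA

12.5 mA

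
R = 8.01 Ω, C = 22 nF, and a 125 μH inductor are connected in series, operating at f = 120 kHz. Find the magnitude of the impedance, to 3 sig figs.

ω = 2πf = 754000 rad/s
X_L = ωL = 94.2 Ω
X_C = 1/(ωC) = 60.3 Ω
Net reactance X = X_L − X_C = 34.0 Ω
Z = 8.01 + j34.0 Ω
|Z| = √(8.01² + 34.0²) = 34.9 Ω

34.9 Ω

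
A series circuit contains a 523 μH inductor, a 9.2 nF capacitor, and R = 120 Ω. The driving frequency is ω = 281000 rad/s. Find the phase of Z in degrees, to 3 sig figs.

-63.4°

X_L = ωL = 147 Ω
X_C = 1/(ωC) = 387 Ω
Net reactance X = X_L − X_C = -240 Ω
Z = 120 − j240 Ω
|Z| = √(120² + 240²) = 268 Ω
∠Z = arctan(-240/120) = -63.4°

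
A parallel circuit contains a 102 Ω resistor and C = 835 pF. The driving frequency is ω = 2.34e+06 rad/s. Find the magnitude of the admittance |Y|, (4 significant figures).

X_C = 1/(ωC) = 511.8 Ω
Parallel: admittances add. Y = 1/R + jωC
Y = (0.009804 + j0.001954) S
|Y| = 0.009997 S → |Z| = 1/|Y| = 100.0 Ω, ∠Z = −∠Y = -11.27°

9.997 mS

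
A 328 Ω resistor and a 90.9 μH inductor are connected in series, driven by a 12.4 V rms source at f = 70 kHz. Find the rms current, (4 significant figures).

37.53 mA

ω = 2πf = 439800 rad/s
X_L = ωL = 39.98 Ω
Z = 328.0 + j39.98 Ω
|Z| = √(328.0² + 39.98²) = 330.4 Ω
I = V/|Z| = 12.4/330.4 = 37.53 mA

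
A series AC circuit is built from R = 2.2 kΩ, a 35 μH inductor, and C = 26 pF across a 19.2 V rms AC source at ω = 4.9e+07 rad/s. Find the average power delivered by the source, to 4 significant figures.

X_L = ωL = 1715 Ω
X_C = 1/(ωC) = 784.9 Ω
Net reactance X = X_L − X_C = 930.1 Ω
Z = 2200 + j930.1 Ω
|Z| = √(2200² + 930.1²) = 2389 Ω
∠Z = arctan(930.1/2200) = 22.92°
I = V/|Z| = 8.038 mA
P = VI cos φ = 19.2 × 0.008038 × cos(22.92°) = 142.2 mW

142.2 mW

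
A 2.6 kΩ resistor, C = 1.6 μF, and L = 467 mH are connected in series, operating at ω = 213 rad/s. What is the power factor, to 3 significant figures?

X_L = ωL = 99.5 Ω
X_C = 1/(ωC) = 2930 Ω
Net reactance X = X_L − X_C = -2830 Ω
Z = 2600 − j2830 Ω
|Z| = √(2600² + 2830²) = 3850 Ω
∠Z = arctan(-2830/2600) = -47.5°
cos φ = cos(-47.5°) = 0.676

0.676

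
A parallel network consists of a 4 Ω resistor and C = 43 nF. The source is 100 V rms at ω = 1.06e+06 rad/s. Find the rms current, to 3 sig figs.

X_C = 1/(ωC) = 21.9 Ω
Parallel: admittances add. Y = 1/R + jωC
Y = (0.250 + j0.0456) S
|Y| = 0.254 S → |Z| = 1/|Y| = 3.94 Ω, ∠Z = −∠Y = -10.3°
I = V/|Z| = 100/3.94 = 25.4 A

25.4 A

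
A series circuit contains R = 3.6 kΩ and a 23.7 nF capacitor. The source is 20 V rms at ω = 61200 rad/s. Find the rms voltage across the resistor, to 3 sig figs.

X_C = 1/(ωC) = 689 Ω
Z = 3600 − j689 Ω
|Z| = √(3600² + 689²) = 3670 Ω
I = V/|Z| = 5.46 mA
V_R = I·|Z_R| = 0.00546 × 3600 = 19.6 V

19.6 V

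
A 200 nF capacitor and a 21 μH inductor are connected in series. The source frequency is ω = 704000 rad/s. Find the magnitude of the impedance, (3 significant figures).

X_L = ωL = 14.8 Ω
X_C = 1/(ωC) = 7.10 Ω
Net reactance X = X_L − X_C = 7.68 Ω
Z = j7.68 Ω
|Z| = √(0² + 7.68²) = 7.68 Ω

7.68 Ω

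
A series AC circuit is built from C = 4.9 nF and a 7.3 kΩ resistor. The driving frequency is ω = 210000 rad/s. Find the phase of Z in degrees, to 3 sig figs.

-7.58°

X_C = 1/(ωC) = 972 Ω
Z = 7300 − j972 Ω
|Z| = √(7300² + 972²) = 7360 Ω
∠Z = arctan(-972/7300) = -7.58°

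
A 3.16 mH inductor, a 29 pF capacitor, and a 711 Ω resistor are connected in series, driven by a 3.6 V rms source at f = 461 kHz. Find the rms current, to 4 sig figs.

1.267 mA

ω = 2πf = 2.897e+06 rad/s
X_L = ωL = 9153 Ω
X_C = 1/(ωC) = 11900 Ω
Net reactance X = X_L − X_C = -2752 Ω
Z = 711.0 − j2752 Ω
|Z| = √(711.0² + 2752²) = 2842 Ω
I = V/|Z| = 3.6/2842 = 1.267 mA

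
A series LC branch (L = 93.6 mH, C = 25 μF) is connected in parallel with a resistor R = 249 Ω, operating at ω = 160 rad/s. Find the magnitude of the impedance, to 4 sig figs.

170.9 Ω

X_L = ωL = 14.98 Ω
X_C = 1/(ωC) = 250.0 Ω
Branch 1: Z₁ = R = 249.0 Ω
Branch 2 (series LC): Z₂ = j(X_L − X_C) = −j235.0 Ω
Parallel: Z = Z₁Z₂/(Z₁+Z₂), |Z| = 170.9 Ω, ∠Z = -46.65°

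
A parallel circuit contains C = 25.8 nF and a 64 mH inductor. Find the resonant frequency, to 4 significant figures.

3.917 kHz

ω₀ = 1/√(LC) = 1/√(0.064 × 2.58e-08) = 24610 rad/s
f₀ = ω₀/(2π) = 3.917 kHz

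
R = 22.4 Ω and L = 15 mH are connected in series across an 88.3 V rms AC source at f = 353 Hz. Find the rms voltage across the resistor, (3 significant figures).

49.3 V

ω = 2πf = 2218 rad/s
X_L = ωL = 33.3 Ω
Z = 22.4 + j33.3 Ω
|Z| = √(22.4² + 33.3²) = 40.1 Ω
I = V/|Z| = 2.20 A
V_R = I·|Z_R| = 2.20 × 22.4 = 49.3 V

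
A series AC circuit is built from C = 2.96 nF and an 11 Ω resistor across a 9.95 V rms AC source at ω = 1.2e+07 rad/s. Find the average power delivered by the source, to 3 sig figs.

1.19 W

X_C = 1/(ωC) = 28.2 Ω
Z = 11.0 − j28.2 Ω
|Z| = √(11.0² + 28.2²) = 30.2 Ω
∠Z = arctan(-28.2/11.0) = -68.7°
I = V/|Z| = 329 mA
P = VI cos φ = 9.95 × 0.329 × cos(-68.7°) = 1.19 W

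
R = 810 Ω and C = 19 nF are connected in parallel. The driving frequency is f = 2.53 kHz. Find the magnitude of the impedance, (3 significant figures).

787 Ω

ω = 2πf = 15900 rad/s
X_C = 1/(ωC) = 3310 Ω
Parallel: admittances add. Y = 1/R + jωC
Y = (0.00123 + j0.000302) S
|Y| = 0.00127 S → |Z| = 1/|Y| = 787 Ω, ∠Z = −∠Y = -13.7°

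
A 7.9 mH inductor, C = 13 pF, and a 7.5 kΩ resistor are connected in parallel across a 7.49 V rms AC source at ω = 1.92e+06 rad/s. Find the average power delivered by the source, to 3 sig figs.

X_L = ωL = 15200 Ω
X_C = 1/(ωC) = 40100 Ω
Parallel: admittances add. Y = 1/R + 1/(jωL) + jωC
Y = (0.000133 − j4.1e-05) S
|Y| = 0.000139 S → |Z| = 1/|Y| = 7170 Ω, ∠Z = −∠Y = 17.1°
I = V/|Z| = 1.04 mA
P = VI cos φ = 7.49 × 0.00104 × cos(17.1°) = 7.48 mW

7.48 mW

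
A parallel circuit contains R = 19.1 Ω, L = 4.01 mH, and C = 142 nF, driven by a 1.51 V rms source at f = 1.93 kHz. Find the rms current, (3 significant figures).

ω = 2πf = 12130 rad/s
X_L = ωL = 48.6 Ω
X_C = 1/(ωC) = 581 Ω
Parallel: admittances add. Y = 1/R + 1/(jωL) + jωC
Y = (0.0524 − j0.0188) S
|Y| = 0.0556 S → |Z| = 1/|Y| = 18.0 Ω, ∠Z = −∠Y = 19.8°
I = V/|Z| = 1.51/18.0 = 84.0 mA

84.0 mA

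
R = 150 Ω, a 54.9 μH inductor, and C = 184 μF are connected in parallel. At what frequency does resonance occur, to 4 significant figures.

ω₀ = 1/√(LC) = 1/√(5.49e-05 × 0.000184) = 9950 rad/s
f₀ = ω₀/(2π) = 1.584 kHz

1.584 kHz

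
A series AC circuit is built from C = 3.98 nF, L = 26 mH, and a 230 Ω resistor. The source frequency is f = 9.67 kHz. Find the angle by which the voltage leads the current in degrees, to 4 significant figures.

-84.86°

ω = 2πf = 60760 rad/s
X_L = ωL = 1580 Ω
X_C = 1/(ωC) = 4135 Ω
Net reactance X = X_L − X_C = -2556 Ω
Z = 230.0 − j2556 Ω
|Z| = √(230.0² + 2556²) = 2566 Ω
∠Z = arctan(-2556/230.0) = -84.86°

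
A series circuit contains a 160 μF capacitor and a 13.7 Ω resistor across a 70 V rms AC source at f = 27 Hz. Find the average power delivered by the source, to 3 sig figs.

43.5 W

ω = 2πf = 169.6 rad/s
X_C = 1/(ωC) = 36.8 Ω
Z = 13.7 − j36.8 Ω
|Z| = √(13.7² + 36.8²) = 39.3 Ω
∠Z = arctan(-36.8/13.7) = -69.6°
I = V/|Z| = 1.78 A
P = VI cos φ = 70 × 1.78 × cos(-69.6°) = 43.5 W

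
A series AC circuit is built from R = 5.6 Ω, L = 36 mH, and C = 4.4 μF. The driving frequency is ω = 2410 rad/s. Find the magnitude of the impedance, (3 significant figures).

X_L = ωL = 86.8 Ω
X_C = 1/(ωC) = 94.3 Ω
Net reactance X = X_L − X_C = -7.54 Ω
Z = 5.60 − j7.54 Ω
|Z| = √(5.60² + 7.54²) = 9.40 Ω

9.40 Ω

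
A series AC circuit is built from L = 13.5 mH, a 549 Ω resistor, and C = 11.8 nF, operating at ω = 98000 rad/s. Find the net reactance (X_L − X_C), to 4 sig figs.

X_L = ωL = 1323 Ω
X_C = 1/(ωC) = 864.8 Ω
X = 1323 − 864.8 = 458.2 Ω

458.2 Ω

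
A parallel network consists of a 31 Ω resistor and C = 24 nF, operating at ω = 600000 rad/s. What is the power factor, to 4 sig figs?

X_C = 1/(ωC) = 69.44 Ω
Parallel: admittances add. Y = 1/R + jωC
Y = (0.03226 + j0.01440) S
|Y| = 0.03533 S → |Z| = 1/|Y| = 28.31 Ω, ∠Z = −∠Y = -24.06°
cos φ = cos(-24.06°) = 0.9131

0.9131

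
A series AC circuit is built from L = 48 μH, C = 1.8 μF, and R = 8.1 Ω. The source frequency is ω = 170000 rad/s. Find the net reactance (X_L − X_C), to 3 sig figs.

4.89 Ω

X_L = ωL = 8.16 Ω
X_C = 1/(ωC) = 3.27 Ω
X = 8.16 − 3.27 = 4.89 Ω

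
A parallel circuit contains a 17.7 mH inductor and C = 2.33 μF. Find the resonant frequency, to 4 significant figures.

783.7 Hz

ω₀ = 1/√(LC) = 1/√(0.0177 × 2.33e-06) = 4924 rad/s
f₀ = ω₀/(2π) = 783.7 Hz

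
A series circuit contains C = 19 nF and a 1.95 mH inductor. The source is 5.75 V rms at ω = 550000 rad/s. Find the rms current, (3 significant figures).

5.89 mA

X_L = ωL = 1070 Ω
X_C = 1/(ωC) = 95.7 Ω
Net reactance X = X_L − X_C = 977 Ω
Z = j977 Ω
|Z| = √(0² + 977²) = 977 Ω
I = V/|Z| = 5.75/977 = 5.89 mA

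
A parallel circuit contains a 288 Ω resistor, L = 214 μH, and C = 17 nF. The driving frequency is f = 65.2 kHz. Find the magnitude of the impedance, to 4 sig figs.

177.4 Ω

ω = 2πf = 409700 rad/s
X_L = ωL = 87.67 Ω
X_C = 1/(ωC) = 143.6 Ω
Parallel: admittances add. Y = 1/R + 1/(jωL) + jωC
Y = (0.003472 − j0.004442) S
|Y| = 0.005638 S → |Z| = 1/|Y| = 177.4 Ω, ∠Z = −∠Y = 51.99°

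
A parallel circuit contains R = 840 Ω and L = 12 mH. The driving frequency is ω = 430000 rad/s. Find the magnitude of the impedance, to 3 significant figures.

X_L = ωL = 5160 Ω
Parallel: admittances add. Y = 1/R + 1/(jωL)
Y = (0.00119 − j0.000194) S
|Y| = 0.00121 S → |Z| = 1/|Y| = 829 Ω, ∠Z = −∠Y = 9.25°

829 Ω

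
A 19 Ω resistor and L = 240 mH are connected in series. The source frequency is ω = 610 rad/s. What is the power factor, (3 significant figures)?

X_L = ωL = 146 Ω
Z = 19.0 + j146 Ω
|Z| = √(19.0² + 146²) = 148 Ω
∠Z = arctan(146/19.0) = 82.6°
cos φ = cos(82.6°) = 0.129

0.129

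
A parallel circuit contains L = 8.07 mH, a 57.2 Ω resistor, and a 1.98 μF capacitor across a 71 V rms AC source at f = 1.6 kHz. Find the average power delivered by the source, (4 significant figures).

ω = 2πf = 10050 rad/s
X_L = ωL = 81.13 Ω
X_C = 1/(ωC) = 50.24 Ω
Parallel: admittances add. Y = 1/R + 1/(jωL) + jωC
Y = (0.01748 + j0.007579) S
|Y| = 0.01905 S → |Z| = 1/|Y| = 52.48 Ω, ∠Z = −∠Y = -23.44°
I = V/|Z| = 1.353 A
P = VI cos φ = 71 × 1.353 × cos(-23.44°) = 88.13 W

88.13 W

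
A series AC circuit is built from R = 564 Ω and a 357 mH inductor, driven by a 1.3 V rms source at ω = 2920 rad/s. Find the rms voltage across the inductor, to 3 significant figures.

X_L = ωL = 1040 Ω
Z = 564 + j1040 Ω
|Z| = √(564² + 1040²) = 1190 Ω
I = V/|Z| = 1.10 mA
V_L = I·|Z_L| = 0.00110 × 1040 = 1.14 V

1.14 V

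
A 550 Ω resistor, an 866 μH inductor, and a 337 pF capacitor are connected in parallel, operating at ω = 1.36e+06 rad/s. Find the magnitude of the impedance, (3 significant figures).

X_L = ωL = 1180 Ω
X_C = 1/(ωC) = 2180 Ω
Parallel: admittances add. Y = 1/R + 1/(jωL) + jωC
Y = (0.00182 − j0.000391) S
|Y| = 0.00186 S → |Z| = 1/|Y| = 538 Ω, ∠Z = −∠Y = 12.1°

538 Ω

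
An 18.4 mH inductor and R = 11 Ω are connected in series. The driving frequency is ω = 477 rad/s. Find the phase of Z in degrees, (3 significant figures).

38.6°

X_L = ωL = 8.78 Ω
Z = 11.0 + j8.78 Ω
|Z| = √(11.0² + 8.78²) = 14.1 Ω
∠Z = arctan(8.78/11.0) = 38.6°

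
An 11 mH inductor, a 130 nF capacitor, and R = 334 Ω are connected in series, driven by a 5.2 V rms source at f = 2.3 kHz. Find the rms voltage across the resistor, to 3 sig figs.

ω = 2πf = 14450 rad/s
X_L = ωL = 159 Ω
X_C = 1/(ωC) = 532 Ω
Net reactance X = X_L − X_C = -373 Ω
Z = 334 − j373 Ω
|Z| = √(334² + 373²) = 501 Ω
I = V/|Z| = 10.4 mA
V_R = I·|Z_R| = 0.0104 × 334 = 3.47 V

3.47 V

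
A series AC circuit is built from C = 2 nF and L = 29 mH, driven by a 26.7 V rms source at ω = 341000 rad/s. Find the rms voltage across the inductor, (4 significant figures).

X_L = ωL = 9889 Ω
X_C = 1/(ωC) = 1466 Ω
Net reactance X = X_L − X_C = 8423 Ω
Z = j8423 Ω
|Z| = √(0² + 8423²) = 8423 Ω
I = V/|Z| = 3.170 mA
V_L = I·|Z_L| = 0.003170 × 9889 = 31.35 V

31.35 V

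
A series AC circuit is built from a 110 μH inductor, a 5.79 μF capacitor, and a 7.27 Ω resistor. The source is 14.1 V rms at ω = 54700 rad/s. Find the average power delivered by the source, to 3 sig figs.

23.7 W

X_L = ωL = 6.02 Ω
X_C = 1/(ωC) = 3.16 Ω
Net reactance X = X_L − X_C = 2.86 Ω
Z = 7.27 + j2.86 Ω
|Z| = √(7.27² + 2.86²) = 7.81 Ω
∠Z = arctan(2.86/7.27) = 21.5°
I = V/|Z| = 1.80 A
P = VI cos φ = 14.1 × 1.80 × cos(21.5°) = 23.7 W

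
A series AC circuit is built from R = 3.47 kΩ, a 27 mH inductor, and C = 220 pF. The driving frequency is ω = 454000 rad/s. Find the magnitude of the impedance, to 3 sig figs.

4130 Ω

X_L = ωL = 12300 Ω
X_C = 1/(ωC) = 10000 Ω
Net reactance X = X_L − X_C = 2250 Ω
Z = 3470 + j2250 Ω
|Z| = √(3470² + 2250²) = 4130 Ω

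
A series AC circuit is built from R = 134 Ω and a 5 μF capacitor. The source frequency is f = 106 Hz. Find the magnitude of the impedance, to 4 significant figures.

328.8 Ω

ω = 2πf = 666.0 rad/s
X_C = 1/(ωC) = 300.3 Ω
Z = 134.0 − j300.3 Ω
|Z| = √(134.0² + 300.3²) = 328.8 Ω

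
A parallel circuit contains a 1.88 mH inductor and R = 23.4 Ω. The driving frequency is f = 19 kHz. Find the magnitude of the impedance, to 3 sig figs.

23.3 Ω

ω = 2πf = 119400 rad/s
X_L = ωL = 224 Ω
Parallel: admittances add. Y = 1/R + 1/(jωL)
Y = (0.0427 − j0.00446) S
|Y| = 0.0430 S → |Z| = 1/|Y| = 23.3 Ω, ∠Z = −∠Y = 5.95°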